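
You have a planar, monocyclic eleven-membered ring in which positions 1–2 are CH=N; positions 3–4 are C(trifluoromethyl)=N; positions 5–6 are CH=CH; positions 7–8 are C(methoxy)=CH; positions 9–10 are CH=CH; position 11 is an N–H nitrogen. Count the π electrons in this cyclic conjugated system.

The p orbitals form a continuous loop: each doubly-bonded ring atom is sp² with one p-orbital electron; each =N– nitrogen is pyridine-type (lone pair in the sp² plane, one electron in the p orbital); the pyrrole-type nitrogen donates its lone pair from the p orbital. The ring is fully conjugated.
Counting π electrons: 5 × 2 = 10 from the double-bond units + 2 from the NH atom = 12.

12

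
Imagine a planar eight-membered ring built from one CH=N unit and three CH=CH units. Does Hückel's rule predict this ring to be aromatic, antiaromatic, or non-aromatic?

Antiaromatic

Every ring atom contributes a p orbital perpendicular to the ring (the double-bond atoms are sp², each contributing one p electron; the doubly-bonded nitrogens are pyridine-type — their lone pairs lie in the ring plane, leaving one electron in the p orbital), so the π system is cyclic and fully conjugated.
Adding the contributions, 4 × 2 = 8 from the 4 double-bond units.
8 is a 4n count (n = 2), so the planar conjugated ring is antiaromatic.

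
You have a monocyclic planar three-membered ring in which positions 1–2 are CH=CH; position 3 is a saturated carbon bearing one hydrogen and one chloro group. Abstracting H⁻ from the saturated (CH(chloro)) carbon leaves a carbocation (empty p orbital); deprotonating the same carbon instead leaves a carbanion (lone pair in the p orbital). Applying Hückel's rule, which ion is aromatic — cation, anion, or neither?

The cation

In both ions every ring atom is sp² and contributes a p orbital, so both rings are fully conjugated.
Cation: 1 × 2 + 0 = 2 π electrons → 4(0)+2, aromatic.
Anion: 1 × 2 + 2 = 4 π electrons → 4(1), antiaromatic.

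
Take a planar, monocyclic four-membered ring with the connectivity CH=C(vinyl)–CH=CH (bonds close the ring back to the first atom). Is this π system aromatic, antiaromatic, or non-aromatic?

Antiaromatic

Every ring atom contributes a p orbital perpendicular to the ring (the double-bond atoms are sp², each contributing one p electron), so the π system is cyclic and fully conjugated.
Tallying contributions gives 2 × 2 = 4 from the 2 double-bond units.
4 = 4(1); a planar, fully conjugated 4n system is antiaromatic.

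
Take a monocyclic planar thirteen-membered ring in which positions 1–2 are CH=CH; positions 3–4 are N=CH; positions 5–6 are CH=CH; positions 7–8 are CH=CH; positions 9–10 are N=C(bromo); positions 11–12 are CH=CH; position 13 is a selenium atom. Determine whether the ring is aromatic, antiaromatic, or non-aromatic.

Aromatic

All ring atoms are sp² and supply a p orbital to the ring (each doubly-bonded ring atom is sp² with one p-orbital electron; each =N– nitrogen is pyridine-type (lone pair in the sp² plane, one electron in the p orbital); the selenium donates one lone pair from its p orbital); the conjugation is uninterrupted.
Tallying contributions gives 6 × 2 = 12 from the double-bond units + 2 from the Se atom = 14.
With 14 π electrons (n = 3), the Hückel 4n+2 condition holds.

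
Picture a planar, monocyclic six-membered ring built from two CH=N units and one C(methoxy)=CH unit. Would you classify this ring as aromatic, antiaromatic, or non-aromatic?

Aromatic

All ring atoms are sp² and supply a p orbital to the ring (each doubly-bonded ring atom is sp² with one p-orbital electron; each =N– nitrogen is pyridine-type (lone pair in the sp² plane, one electron in the p orbital)); the conjugation is uninterrupted.
Adding the contributions, 3 × 2 = 6 from the 3 double-bond units.
6 = 4(1) + 2, which satisfies Hückel's 4n+2 rule.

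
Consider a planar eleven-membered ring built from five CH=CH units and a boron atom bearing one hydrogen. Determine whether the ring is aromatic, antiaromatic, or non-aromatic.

Aromatic

Check conjugation: the double-bond atoms are sp², each contributing one p electron; the boron has an empty p orbital — every position has a p orbital, so the cyclic π system is continuous.
Tallying contributions gives 5 × 2 = 10 from the double-bond units + 0 from the BH atom = 10.
10 = 4(2) + 2, which satisfies Hückel's 4n+2 rule.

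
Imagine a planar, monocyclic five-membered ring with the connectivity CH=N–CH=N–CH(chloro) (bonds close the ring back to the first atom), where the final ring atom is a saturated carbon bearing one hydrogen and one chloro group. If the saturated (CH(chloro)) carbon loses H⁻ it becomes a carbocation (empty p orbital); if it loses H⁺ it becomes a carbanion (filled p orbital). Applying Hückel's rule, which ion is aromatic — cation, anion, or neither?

In either ion the ring is fully conjugated: every atom, including the new sp² carbon, supplies a p orbital.
Cation: 2 × 2 + 0 = 4 π electrons → 4(1), antiaromatic.
Anion: 2 × 2 + 2 = 6 π electrons → 4(1)+2, aromatic.

The anion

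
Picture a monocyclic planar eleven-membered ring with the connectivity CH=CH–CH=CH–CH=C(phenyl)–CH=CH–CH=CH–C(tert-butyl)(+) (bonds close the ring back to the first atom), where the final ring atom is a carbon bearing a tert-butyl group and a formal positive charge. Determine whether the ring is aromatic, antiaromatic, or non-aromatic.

Aromatic

Every ring atom contributes a p orbital perpendicular to the ring (the double-bond atoms are sp², each contributing one p electron; the carbocation has an empty p orbital), so the π system is cyclic and fully conjugated.
Tallying contributions gives 5 × 2 = 10 from the double-bond units + 0 from the C(tert-butyl)(+) atom = 10.
With 10 π electrons (n = 2), the Hückel 4n+2 condition holds.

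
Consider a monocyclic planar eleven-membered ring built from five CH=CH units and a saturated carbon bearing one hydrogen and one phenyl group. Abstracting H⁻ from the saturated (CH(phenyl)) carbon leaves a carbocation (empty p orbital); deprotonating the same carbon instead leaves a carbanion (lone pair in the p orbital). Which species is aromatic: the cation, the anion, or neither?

The cation

In both ions every ring atom is sp² and contributes a p orbital, so both rings are fully conjugated.
Cation: 5 × 2 + 0 = 10 π electrons → 4(2)+2, aromatic.
Anion: 5 × 2 + 2 = 12 π electrons → 4(3), antiaromatic.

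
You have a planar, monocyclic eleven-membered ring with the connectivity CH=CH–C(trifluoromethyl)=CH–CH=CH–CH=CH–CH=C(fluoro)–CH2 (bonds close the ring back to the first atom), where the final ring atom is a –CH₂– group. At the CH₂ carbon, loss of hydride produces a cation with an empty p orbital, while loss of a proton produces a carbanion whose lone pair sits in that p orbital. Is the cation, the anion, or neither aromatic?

The cation

Both ions have a continuous loop of p orbitals — each ring atom is sp².
Cation: 5 × 2 + 0 = 10 π electrons → 4(2)+2, aromatic.
Anion: 5 × 2 + 2 = 12 π electrons → 4(3), antiaromatic.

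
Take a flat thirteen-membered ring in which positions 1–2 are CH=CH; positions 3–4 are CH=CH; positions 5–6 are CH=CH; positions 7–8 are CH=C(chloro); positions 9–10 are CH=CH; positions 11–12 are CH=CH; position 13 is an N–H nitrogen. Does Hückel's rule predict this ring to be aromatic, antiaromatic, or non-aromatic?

Aromatic

The p orbitals form a continuous loop: every atom in a ring double bond is sp² and brings one electron to the p orbital; the pyrrole-type nitrogen donates its lone pair from the p orbital. The ring is fully conjugated.
Adding the contributions, 6 × 2 = 12 from the double-bond units + 2 from the NH atom = 14.
Since 14 = 4·3 + 2, the ring meets the 4n+2 criterion.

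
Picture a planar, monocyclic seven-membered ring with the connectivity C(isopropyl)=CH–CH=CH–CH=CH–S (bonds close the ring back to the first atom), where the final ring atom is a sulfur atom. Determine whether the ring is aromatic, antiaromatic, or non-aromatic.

Every ring atom contributes a p orbital perpendicular to the ring (each doubly-bonded ring atom is sp² with one p-orbital electron; the sulfur donates one lone pair from its p orbital), so the π system is cyclic and fully conjugated.
Tallying contributions gives 3 × 2 = 6 from the double-bond units + 2 from the S atom = 8.
8 is a 4n count (n = 2), so the planar conjugated ring is antiaromatic.

Antiaromatic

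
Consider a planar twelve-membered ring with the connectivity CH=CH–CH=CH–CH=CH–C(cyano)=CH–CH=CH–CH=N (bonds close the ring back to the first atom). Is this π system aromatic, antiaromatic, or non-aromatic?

The p orbitals form a continuous loop: each doubly-bonded ring atom is sp² with one p-orbital electron; the doubly-bonded nitrogens are pyridine-type — their lone pairs lie in the ring plane, leaving one electron in the p orbital. The ring is fully conjugated.
Counting π electrons: 6 × 2 = 12 from the 6 double-bond units.
With 12 = 4·3 π electrons, Hückel's rule classifies the planar ring as antiaromatic.

Antiaromatic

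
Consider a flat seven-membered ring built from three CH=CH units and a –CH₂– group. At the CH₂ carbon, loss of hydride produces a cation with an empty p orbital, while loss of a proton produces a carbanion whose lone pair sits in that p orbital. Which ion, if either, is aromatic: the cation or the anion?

Both ions have a continuous loop of p orbitals — each ring atom is sp².
Cation: 3 × 2 + 0 = 6 π electrons → 4(1)+2, aromatic.
Anion: 3 × 2 + 2 = 8 π electrons → 4(2), antiaromatic.

The cation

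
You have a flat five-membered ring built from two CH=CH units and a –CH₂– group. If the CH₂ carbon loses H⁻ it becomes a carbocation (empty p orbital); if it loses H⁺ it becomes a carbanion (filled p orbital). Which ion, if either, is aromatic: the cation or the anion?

In both ions every ring atom is sp² and contributes a p orbital, so both rings are fully conjugated.
Cation: 2 × 2 + 0 = 4 π electrons → 4(1), antiaromatic.
Anion: 2 × 2 + 2 = 6 π electrons → 4(1)+2, aromatic.

The anion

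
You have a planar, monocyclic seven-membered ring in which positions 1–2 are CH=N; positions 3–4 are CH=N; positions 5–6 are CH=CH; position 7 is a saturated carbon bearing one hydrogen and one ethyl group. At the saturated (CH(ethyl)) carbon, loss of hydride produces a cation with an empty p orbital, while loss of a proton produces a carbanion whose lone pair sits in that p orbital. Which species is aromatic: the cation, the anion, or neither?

In either ion the ring is fully conjugated: every atom, including the new sp² carbon, supplies a p orbital.
Cation: 3 × 2 + 0 = 6 π electrons → 4(1)+2, aromatic.
Anion: 3 × 2 + 2 = 8 π electrons → 4(2), antiaromatic.

The cation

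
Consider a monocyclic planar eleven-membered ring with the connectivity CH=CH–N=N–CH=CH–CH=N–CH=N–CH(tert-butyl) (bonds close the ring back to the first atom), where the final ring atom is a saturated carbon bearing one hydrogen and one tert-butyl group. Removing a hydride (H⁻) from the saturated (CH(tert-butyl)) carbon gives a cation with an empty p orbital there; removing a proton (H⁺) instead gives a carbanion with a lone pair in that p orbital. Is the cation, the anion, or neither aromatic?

Both ions have a continuous loop of p orbitals — each ring atom is sp².
Cation: 5 × 2 + 0 = 10 π electrons → 4(2)+2, aromatic.
Anion: 5 × 2 + 2 = 12 π electrons → 4(3), antiaromatic.

The cation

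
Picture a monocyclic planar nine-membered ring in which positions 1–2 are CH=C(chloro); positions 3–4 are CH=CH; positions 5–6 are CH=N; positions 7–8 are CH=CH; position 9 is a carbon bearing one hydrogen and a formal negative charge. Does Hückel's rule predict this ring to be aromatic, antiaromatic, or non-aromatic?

Aromatic

All ring atoms are sp² and supply a p orbital to the ring (every atom in a ring double bond is sp² and brings one electron to the p orbital; each sp² =N– keeps its lone pair in-plane and puts one electron into the π system; the carbanion's lone pair occupies the p orbital); the conjugation is uninterrupted.
Adding the contributions, 4 × 2 = 8 from the double-bond units + 2 from the CH(-) atom = 10.
10 = 4(2) + 2, which satisfies Hückel's 4n+2 rule.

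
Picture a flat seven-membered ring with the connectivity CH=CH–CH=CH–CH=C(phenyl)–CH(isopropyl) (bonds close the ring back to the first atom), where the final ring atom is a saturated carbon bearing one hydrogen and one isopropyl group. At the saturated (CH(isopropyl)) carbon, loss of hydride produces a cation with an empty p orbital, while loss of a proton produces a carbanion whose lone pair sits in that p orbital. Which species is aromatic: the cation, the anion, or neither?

In either ion the ring is fully conjugated: every atom, including the new sp² carbon, supplies a p orbital.
Cation: 3 × 2 + 0 = 6 π electrons → 4(1)+2, aromatic.
Anion: 3 × 2 + 2 = 8 π electrons → 4(2), antiaromatic.

The cation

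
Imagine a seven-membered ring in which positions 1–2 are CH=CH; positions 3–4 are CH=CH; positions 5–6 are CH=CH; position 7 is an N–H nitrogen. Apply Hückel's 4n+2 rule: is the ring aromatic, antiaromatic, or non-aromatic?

Antiaromatic

Check conjugation: each doubly-bonded ring atom is sp² with one p-orbital electron; the pyrrole-type nitrogen donates its lone pair from the p orbital — every position has a p orbital, so the cyclic π system is continuous.
Tallying contributions gives 3 × 2 = 6 from the double-bond units + 2 from the NH atom = 8.
8 is a 4n count (n = 2), so the planar conjugated ring is antiaromatic.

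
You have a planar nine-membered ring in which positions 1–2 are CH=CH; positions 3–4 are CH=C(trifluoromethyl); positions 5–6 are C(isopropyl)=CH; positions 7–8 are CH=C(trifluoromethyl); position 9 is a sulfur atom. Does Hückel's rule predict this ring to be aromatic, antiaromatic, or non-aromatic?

Aromatic

All ring atoms are sp² and supply a p orbital to the ring (each doubly-bonded ring atom is sp² with one p-orbital electron; the sulfur donates one lone pair from its p orbital); the conjugation is uninterrupted.
π-electron count: 4 × 2 = 8 from the double-bond units + 2 from the S atom = 10.
With 10 π electrons (n = 2), the Hückel 4n+2 condition holds.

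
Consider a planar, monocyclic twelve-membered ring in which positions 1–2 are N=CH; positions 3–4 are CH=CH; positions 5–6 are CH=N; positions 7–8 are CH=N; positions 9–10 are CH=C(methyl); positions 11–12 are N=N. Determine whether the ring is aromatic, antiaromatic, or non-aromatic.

Antiaromatic

Every ring atom contributes a p orbital perpendicular to the ring (each doubly-bonded ring atom is sp² with one p-orbital electron; each sp² =N– keeps its lone pair in-plane and puts one electron into the π system), so the π system is cyclic and fully conjugated.
π-electron count: 6 × 2 = 12 from the 6 double-bond units.
A 4n π count (12, n = 3) in a planar conjugated ring means antiaromatic.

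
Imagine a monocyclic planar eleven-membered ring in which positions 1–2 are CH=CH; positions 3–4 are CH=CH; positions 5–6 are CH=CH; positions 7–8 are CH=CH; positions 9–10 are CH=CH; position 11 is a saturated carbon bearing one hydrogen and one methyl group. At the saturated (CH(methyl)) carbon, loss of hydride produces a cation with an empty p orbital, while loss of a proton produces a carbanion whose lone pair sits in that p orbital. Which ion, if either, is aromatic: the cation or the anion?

The cation

In both ions every ring atom is sp² and contributes a p orbital, so both rings are fully conjugated.
Cation: 5 × 2 + 0 = 10 π electrons → 4(2)+2, aromatic.
Anion: 5 × 2 + 2 = 12 π electrons → 4(3), antiaromatic.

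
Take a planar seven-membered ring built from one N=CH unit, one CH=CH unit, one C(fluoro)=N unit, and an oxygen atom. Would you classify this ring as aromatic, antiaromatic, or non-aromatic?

Every ring atom contributes a p orbital perpendicular to the ring (each doubly-bonded ring atom is sp² with one p-orbital electron; each =N– nitrogen is pyridine-type (lone pair in the sp² plane, one electron in the p orbital); the oxygen donates one lone pair from its p orbital), so the π system is cyclic and fully conjugated.
Counting π electrons: 3 × 2 = 6 from the double-bond units + 2 from the O atom = 8.
8 is a 4n count (n = 2), so the planar conjugated ring is antiaromatic.

Antiaromatic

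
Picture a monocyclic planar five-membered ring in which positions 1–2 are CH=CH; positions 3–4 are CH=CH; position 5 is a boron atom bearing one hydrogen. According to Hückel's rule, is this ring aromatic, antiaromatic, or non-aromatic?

The p orbitals form a continuous loop: each doubly-bonded ring atom is sp² with one p-orbital electron; the boron has an empty p orbital. The ring is fully conjugated.
π-electron count: 2 × 2 = 4 from the double-bond units + 0 from the BH atom = 4.
A 4n π count (4, n = 1) in a planar conjugated ring means antiaromatic.
(The species described is borole.)

Antiaromatic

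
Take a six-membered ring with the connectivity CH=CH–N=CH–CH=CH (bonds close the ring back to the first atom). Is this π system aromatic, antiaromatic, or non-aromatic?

Aromatic

The p orbitals form a continuous loop: the double-bond atoms are sp², each contributing one p electron; each sp² =N– keeps its lone pair in-plane and puts one electron into the π system. The ring is fully conjugated.
Counting π electrons: 3 × 2 = 6 from the 3 double-bond units.
That gives a 4n+2 count (6, n = 1).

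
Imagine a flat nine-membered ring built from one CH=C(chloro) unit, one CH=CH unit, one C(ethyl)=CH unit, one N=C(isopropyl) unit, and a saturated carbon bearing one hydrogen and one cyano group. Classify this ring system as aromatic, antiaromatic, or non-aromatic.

At the CH(cyano) position, that saturated carbon is sp³ and has no p orbital in the ring π system; the ring's p-orbital overlap is broken there.
A ring that is not fully conjugated cannot be aromatic or antiaromatic regardless of its π-electron count.

Non-aromatic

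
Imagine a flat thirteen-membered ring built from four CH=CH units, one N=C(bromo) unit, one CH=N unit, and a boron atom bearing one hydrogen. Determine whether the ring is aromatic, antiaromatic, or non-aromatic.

Antiaromatic

The p orbitals form a continuous loop: each doubly-bonded ring atom is sp² with one p-orbital electron; each =N– nitrogen is pyridine-type (lone pair in the sp² plane, one electron in the p orbital); the boron has an empty p orbital. The ring is fully conjugated.
Tallying contributions gives 6 × 2 = 12 from the double-bond units + 0 from the BH atom = 12.
A 4n π count (12, n = 3) in a planar conjugated ring means antiaromatic.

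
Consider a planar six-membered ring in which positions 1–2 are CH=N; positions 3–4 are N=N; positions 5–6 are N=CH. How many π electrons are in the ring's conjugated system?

The p orbitals form a continuous loop: each doubly-bonded ring atom is sp² with one p-orbital electron; the doubly-bonded nitrogens are pyridine-type — their lone pairs lie in the ring plane, leaving one electron in the p orbital. The ring is fully conjugated.
Adding the contributions, 3 × 2 = 6 from the 3 double-bond units.

6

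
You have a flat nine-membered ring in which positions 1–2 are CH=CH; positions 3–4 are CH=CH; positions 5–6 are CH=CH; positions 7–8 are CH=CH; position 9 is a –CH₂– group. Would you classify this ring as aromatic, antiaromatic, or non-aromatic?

Non-aromatic

The CH2 position has four σ bonds — the tetrahedral CH₂ carbon is sp³ and has no p orbital in the ring π system — so the cyclic conjugation is interrupted.
Hückel's rule only applies to fully conjugated rings, so this one is simply non-aromatic.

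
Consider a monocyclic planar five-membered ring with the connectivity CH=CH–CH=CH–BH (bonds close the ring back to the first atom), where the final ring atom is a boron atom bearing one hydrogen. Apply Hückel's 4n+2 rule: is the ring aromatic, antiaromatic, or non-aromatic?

Antiaromatic

Every ring atom contributes a p orbital perpendicular to the ring (every atom in a ring double bond is sp² and brings one electron to the p orbital; the boron has an empty p orbital), so the π system is cyclic and fully conjugated.
Adding the contributions, 2 × 2 = 4 from the double-bond units + 0 from the BH atom = 4.
4 = 4(1); a planar, fully conjugated 4n system is antiaromatic.
(The species described is borole.)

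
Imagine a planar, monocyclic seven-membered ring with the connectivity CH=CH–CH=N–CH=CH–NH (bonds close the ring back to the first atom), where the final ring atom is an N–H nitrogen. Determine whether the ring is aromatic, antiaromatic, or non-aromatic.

Antiaromatic

The p orbitals form a continuous loop: the double-bond atoms are sp², each contributing one p electron; the doubly-bonded nitrogens are pyridine-type — their lone pairs lie in the ring plane, leaving one electron in the p orbital; the pyrrole-type nitrogen donates its lone pair from the p orbital. The ring is fully conjugated.
Adding the contributions, 3 × 2 = 6 from the double-bond units + 2 from the NH atom = 8.
8 = 4(2); a planar, fully conjugated 4n system is antiaromatic.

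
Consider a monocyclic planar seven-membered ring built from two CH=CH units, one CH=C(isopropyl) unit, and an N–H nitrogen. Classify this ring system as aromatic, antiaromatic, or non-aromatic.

Antiaromatic

Check conjugation: the double-bond atoms are sp², each contributing one p electron; the pyrrole-type nitrogen donates its lone pair from the p orbital — every position has a p orbital, so the cyclic π system is continuous.
Counting π electrons: 3 × 2 = 6 from the double-bond units + 2 from the NH atom = 8.
8 is a 4n count (n = 2), so the planar conjugated ring is antiaromatic.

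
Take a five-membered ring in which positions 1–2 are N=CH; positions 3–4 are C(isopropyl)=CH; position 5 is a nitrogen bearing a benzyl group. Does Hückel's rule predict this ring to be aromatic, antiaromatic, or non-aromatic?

Check conjugation: the double-bond atoms are sp², each contributing one p electron; each sp² =N– keeps its lone pair in-plane and puts one electron into the π system; the pyrrole-type nitrogen donates its lone pair from the p orbital — every position has a p orbital, so the cyclic π system is continuous.
π-electron count: 2 × 2 = 4 from the double-bond units + 2 from the N(benzyl) atom = 6.
With 6 π electrons (n = 1), the Hückel 4n+2 condition holds.

Aromatic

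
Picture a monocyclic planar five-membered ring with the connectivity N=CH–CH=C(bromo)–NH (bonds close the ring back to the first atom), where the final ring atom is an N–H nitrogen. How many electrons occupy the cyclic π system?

Check conjugation: the double-bond atoms are sp², each contributing one p electron; the doubly-bonded nitrogens are pyridine-type — their lone pairs lie in the ring plane, leaving one electron in the p orbital; the pyrrole-type nitrogen donates its lone pair from the p orbital — every position has a p orbital, so the cyclic π system is continuous.
Counting π electrons: 2 × 2 = 4 from the double-bond units + 2 from the NH atom = 6.

6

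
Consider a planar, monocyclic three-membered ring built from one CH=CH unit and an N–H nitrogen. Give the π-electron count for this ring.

4

Every ring atom contributes a p orbital perpendicular to the ring (the double-bond atoms are sp², each contributing one p electron; the pyrrole-type nitrogen donates its lone pair from the p orbital), so the π system is cyclic and fully conjugated.
Adding the contributions, 1 × 2 = 2 from the double-bond unit + 2 from the NH atom = 4.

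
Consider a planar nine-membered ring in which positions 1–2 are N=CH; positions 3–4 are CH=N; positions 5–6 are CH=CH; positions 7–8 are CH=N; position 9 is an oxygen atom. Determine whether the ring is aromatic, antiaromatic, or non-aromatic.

Aromatic

The p orbitals form a continuous loop: every atom in a ring double bond is sp² and brings one electron to the p orbital; each sp² =N– keeps its lone pair in-plane and puts one electron into the π system; the oxygen donates one lone pair from its p orbital. The ring is fully conjugated.
Counting π electrons: 4 × 2 = 8 from the double-bond units + 2 from the O atom = 10.
10 = 4(2) + 2, which satisfies Hückel's 4n+2 rule.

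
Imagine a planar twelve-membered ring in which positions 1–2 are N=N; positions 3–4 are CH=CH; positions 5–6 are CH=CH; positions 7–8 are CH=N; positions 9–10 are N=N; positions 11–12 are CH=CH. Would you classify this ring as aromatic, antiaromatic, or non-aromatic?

Check conjugation: the double-bond atoms are sp², each contributing one p electron; each =N– nitrogen is pyridine-type (lone pair in the sp² plane, one electron in the p orbital) — every position has a p orbital, so the cyclic π system is continuous.
π-electron count: 6 × 2 = 12 from the 6 double-bond units.
12 = 4(3); a planar, fully conjugated 4n system is antiaromatic.

Antiaromatic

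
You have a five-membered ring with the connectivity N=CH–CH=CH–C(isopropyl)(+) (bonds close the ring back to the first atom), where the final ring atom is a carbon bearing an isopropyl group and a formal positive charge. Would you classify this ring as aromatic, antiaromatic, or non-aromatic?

Antiaromatic

All ring atoms are sp² and supply a p orbital to the ring (every atom in a ring double bond is sp² and brings one electron to the p orbital; the doubly-bonded nitrogens are pyridine-type — their lone pairs lie in the ring plane, leaving one electron in the p orbital; the carbocation has an empty p orbital); the conjugation is uninterrupted.
Tallying contributions gives 2 × 2 = 4 from the double-bond units + 0 from the C(isopropyl)(+) atom = 4.
4 = 4(1); a planar, fully conjugated 4n system is antiaromatic.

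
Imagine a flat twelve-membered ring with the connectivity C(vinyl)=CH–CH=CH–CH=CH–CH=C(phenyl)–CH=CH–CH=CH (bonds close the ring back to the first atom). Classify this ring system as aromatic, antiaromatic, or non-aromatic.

Antiaromatic

Every ring atom contributes a p orbital perpendicular to the ring (each doubly-bonded ring atom is sp² with one p-orbital electron), so the π system is cyclic and fully conjugated.
Adding the contributions, 6 × 2 = 12 from the 6 double-bond units.
A 4n π count (12, n = 3) in a planar conjugated ring means antiaromatic.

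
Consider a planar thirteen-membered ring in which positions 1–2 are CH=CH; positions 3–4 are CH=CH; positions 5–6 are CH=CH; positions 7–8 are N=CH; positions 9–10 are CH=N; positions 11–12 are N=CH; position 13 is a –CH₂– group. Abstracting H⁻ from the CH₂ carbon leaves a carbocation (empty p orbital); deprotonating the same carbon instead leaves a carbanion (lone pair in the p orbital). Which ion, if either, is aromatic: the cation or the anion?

The anion

Once that carbon is sp², every ring atom has a p orbital and both ions are fully conjugated.
Cation: 6 × 2 + 0 = 12 π electrons → 4(3), antiaromatic.
Anion: 6 × 2 + 2 = 14 π electrons → 4(3)+2, aromatic.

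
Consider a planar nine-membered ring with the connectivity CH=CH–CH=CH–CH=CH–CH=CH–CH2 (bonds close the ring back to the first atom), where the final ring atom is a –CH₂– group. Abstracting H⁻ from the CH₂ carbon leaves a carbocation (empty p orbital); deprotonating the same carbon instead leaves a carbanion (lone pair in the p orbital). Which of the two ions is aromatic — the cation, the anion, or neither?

In either ion the ring is fully conjugated: every atom, including the new sp² carbon, supplies a p orbital.
Cation: 4 × 2 + 0 = 8 π electrons → 4(2), antiaromatic.
Anion: 4 × 2 + 2 = 10 π electrons → 4(2)+2, aromatic.

The anion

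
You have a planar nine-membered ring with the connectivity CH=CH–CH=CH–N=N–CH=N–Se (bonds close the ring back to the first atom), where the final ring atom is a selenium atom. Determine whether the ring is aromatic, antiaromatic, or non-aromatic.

Every ring atom contributes a p orbital perpendicular to the ring (each doubly-bonded ring atom is sp² with one p-orbital electron; the doubly-bonded nitrogens are pyridine-type — their lone pairs lie in the ring plane, leaving one electron in the p orbital; the selenium donates one lone pair from its p orbital), so the π system is cyclic and fully conjugated.
Tallying contributions gives 4 × 2 = 8 from the double-bond units + 2 from the Se atom = 10.
With 10 π electrons (n = 2), the Hückel 4n+2 condition holds.

Aromatic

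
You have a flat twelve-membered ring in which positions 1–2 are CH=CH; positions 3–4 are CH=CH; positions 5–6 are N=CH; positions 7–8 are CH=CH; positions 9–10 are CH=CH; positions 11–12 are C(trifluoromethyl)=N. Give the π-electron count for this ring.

12

Check conjugation: every atom in a ring double bond is sp² and brings one electron to the p orbital; each sp² =N– keeps its lone pair in-plane and puts one electron into the π system — every position has a p orbital, so the cyclic π system is continuous.
Adding the contributions, 6 × 2 = 12 from the 6 double-bond units.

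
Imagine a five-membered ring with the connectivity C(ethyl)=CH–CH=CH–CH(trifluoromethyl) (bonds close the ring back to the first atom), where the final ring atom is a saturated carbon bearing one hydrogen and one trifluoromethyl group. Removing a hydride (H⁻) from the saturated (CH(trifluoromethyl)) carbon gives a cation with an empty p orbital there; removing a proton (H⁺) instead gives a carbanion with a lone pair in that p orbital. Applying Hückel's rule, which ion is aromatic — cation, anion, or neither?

The anion

Both ions have a continuous loop of p orbitals — each ring atom is sp².
Cation: 2 × 2 + 0 = 4 π electrons → 4(1), antiaromatic.
Anion: 2 × 2 + 2 = 6 π electrons → 4(1)+2, aromatic.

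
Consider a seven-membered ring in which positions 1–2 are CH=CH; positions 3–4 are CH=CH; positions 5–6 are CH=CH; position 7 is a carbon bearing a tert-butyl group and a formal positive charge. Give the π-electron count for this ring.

The p orbitals form a continuous loop: every atom in a ring double bond is sp² and brings one electron to the p orbital; the carbocation has an empty p orbital. The ring is fully conjugated.
π-electron count: 3 × 2 = 6 from the double-bond units + 0 from the C(tert-butyl)(+) atom = 6.

6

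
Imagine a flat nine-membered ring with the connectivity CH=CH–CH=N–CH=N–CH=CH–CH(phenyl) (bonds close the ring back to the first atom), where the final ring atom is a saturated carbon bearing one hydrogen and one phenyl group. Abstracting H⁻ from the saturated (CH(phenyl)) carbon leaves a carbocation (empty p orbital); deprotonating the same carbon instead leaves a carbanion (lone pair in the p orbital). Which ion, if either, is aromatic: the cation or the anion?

In both ions every ring atom is sp² and contributes a p orbital, so both rings are fully conjugated.
Cation: 4 × 2 + 0 = 8 π electrons → 4(2), antiaromatic.
Anion: 4 × 2 + 2 = 10 π electrons → 4(2)+2, aromatic.

The anion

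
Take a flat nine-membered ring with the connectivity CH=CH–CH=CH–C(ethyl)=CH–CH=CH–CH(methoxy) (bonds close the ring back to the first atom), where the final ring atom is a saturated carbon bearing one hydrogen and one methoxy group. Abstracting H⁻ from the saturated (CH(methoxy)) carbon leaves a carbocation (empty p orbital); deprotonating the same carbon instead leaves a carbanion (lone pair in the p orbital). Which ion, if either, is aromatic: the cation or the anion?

The anion

In both ions every ring atom is sp² and contributes a p orbital, so both rings are fully conjugated.
Cation: 4 × 2 + 0 = 8 π electrons → 4(2), antiaromatic.
Anion: 4 × 2 + 2 = 10 π electrons → 4(2)+2, aromatic.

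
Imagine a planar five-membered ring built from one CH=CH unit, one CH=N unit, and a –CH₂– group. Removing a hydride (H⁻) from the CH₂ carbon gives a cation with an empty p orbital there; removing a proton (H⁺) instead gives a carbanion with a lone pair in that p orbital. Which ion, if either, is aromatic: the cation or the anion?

The anion

Both ions have a continuous loop of p orbitals — each ring atom is sp².
Cation: 2 × 2 + 0 = 4 π electrons → 4(1), antiaromatic.
Anion: 2 × 2 + 2 = 6 π electrons → 4(1)+2, aromatic.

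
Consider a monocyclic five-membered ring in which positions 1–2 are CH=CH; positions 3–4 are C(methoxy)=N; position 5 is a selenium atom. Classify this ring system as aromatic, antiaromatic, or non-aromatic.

Aromatic

Check conjugation: every atom in a ring double bond is sp² and brings one electron to the p orbital; each sp² =N– keeps its lone pair in-plane and puts one electron into the π system; the selenium donates one lone pair from its p orbital — every position has a p orbital, so the cyclic π system is continuous.
Adding the contributions, 2 × 2 = 4 from the double-bond units + 2 from the Se atom = 6.
6 = 4(1) + 2, which satisfies Hückel's 4n+2 rule.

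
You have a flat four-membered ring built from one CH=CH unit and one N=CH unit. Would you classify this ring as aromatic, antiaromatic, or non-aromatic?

Check conjugation: every atom in a ring double bond is sp² and brings one electron to the p orbital; the doubly-bonded nitrogens are pyridine-type — their lone pairs lie in the ring plane, leaving one electron in the p orbital — every position has a p orbital, so the cyclic π system is continuous.
Counting π electrons: 2 × 2 = 4 from the 2 double-bond units.
A 4n π count (4, n = 1) in a planar conjugated ring means antiaromatic.

Antiaromatic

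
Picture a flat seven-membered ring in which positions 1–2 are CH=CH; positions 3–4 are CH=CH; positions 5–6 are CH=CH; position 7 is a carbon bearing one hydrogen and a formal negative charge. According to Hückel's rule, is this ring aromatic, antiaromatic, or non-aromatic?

Antiaromatic

Every ring atom contributes a p orbital perpendicular to the ring (every atom in a ring double bond is sp² and brings one electron to the p orbital; the carbanion's lone pair occupies the p orbital), so the π system is cyclic and fully conjugated.
Counting π electrons: 3 × 2 = 6 from the double-bond units + 2 from the CH(-) atom = 8.
8 = 4(2); a planar, fully conjugated 4n system is antiaromatic.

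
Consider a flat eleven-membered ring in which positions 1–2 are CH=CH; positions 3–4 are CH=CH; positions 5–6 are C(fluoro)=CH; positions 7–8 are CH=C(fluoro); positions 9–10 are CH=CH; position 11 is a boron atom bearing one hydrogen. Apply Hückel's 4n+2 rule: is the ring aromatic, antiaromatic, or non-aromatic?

The p orbitals form a continuous loop: each doubly-bonded ring atom is sp² with one p-orbital electron; the boron has an empty p orbital. The ring is fully conjugated.
Counting π electrons: 5 × 2 = 10 from the double-bond units + 0 from the BH atom = 10.
That gives a 4n+2 count (10, n = 2).

Aromatic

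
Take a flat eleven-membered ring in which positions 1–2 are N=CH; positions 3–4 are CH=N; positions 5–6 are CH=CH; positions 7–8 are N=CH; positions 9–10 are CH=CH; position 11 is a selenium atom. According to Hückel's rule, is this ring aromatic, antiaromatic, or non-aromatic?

Every ring atom contributes a p orbital perpendicular to the ring (every atom in a ring double bond is sp² and brings one electron to the p orbital; the doubly-bonded nitrogens are pyridine-type — their lone pairs lie in the ring plane, leaving one electron in the p orbital; the selenium donates one lone pair from its p orbital), so the π system is cyclic and fully conjugated.
π-electron count: 5 × 2 = 10 from the double-bond units + 2 from the Se atom = 12.
12 = 4(3); a planar, fully conjugated 4n system is antiaromatic.

Antiaromatic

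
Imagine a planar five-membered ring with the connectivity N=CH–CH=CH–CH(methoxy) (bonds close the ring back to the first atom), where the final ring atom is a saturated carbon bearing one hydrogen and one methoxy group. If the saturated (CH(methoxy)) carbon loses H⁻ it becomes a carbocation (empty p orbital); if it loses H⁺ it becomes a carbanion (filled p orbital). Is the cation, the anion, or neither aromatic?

The anion

In both ions every ring atom is sp² and contributes a p orbital, so both rings are fully conjugated.
Cation: 2 × 2 + 0 = 4 π electrons → 4(1), antiaromatic.
Anion: 2 × 2 + 2 = 6 π electrons → 4(1)+2, aromatic.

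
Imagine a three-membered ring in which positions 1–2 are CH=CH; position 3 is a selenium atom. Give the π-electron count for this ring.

Every ring atom contributes a p orbital perpendicular to the ring (the double-bond atoms are sp², each contributing one p electron; the selenium donates one lone pair from its p orbital), so the π system is cyclic and fully conjugated.
Tallying contributions gives 1 × 2 = 2 from the double-bond unit + 2 from the Se atom = 4.

4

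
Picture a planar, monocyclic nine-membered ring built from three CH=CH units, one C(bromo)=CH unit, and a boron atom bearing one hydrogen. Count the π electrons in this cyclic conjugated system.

Every ring atom contributes a p orbital perpendicular to the ring (each doubly-bonded ring atom is sp² with one p-orbital electron; the boron has an empty p orbital), so the π system is cyclic and fully conjugated.
Counting π electrons: 4 × 2 = 8 from the double-bond units + 0 from the BH atom = 8.

8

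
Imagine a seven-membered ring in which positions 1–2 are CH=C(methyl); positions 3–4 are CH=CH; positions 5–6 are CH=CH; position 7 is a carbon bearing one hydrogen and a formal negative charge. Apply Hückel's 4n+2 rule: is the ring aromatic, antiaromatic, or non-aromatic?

Every ring atom contributes a p orbital perpendicular to the ring (every atom in a ring double bond is sp² and brings one electron to the p orbital; the carbanion's lone pair occupies the p orbital), so the π system is cyclic and fully conjugated.
Counting π electrons: 3 × 2 = 6 from the double-bond units + 2 from the CH(-) atom = 8.
A 4n π count (8, n = 2) in a planar conjugated ring means antiaromatic.

Antiaromatic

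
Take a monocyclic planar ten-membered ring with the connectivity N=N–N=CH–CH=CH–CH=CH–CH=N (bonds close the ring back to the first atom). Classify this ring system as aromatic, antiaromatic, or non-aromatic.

Aromatic

Every ring atom contributes a p orbital perpendicular to the ring (every atom in a ring double bond is sp² and brings one electron to the p orbital; each sp² =N– keeps its lone pair in-plane and puts one electron into the π system), so the π system is cyclic and fully conjugated.
π-electron count: 5 × 2 = 10 from the 5 double-bond units.
That gives a 4n+2 count (10, n = 2).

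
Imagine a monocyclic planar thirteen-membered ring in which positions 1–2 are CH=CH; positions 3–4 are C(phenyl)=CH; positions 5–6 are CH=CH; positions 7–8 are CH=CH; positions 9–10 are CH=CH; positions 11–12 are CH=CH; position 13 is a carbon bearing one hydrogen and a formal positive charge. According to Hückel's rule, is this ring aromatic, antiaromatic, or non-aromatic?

The p orbitals form a continuous loop: every atom in a ring double bond is sp² and brings one electron to the p orbital; the carbocation has an empty p orbital. The ring is fully conjugated.
π-electron count: 6 × 2 = 12 from the double-bond units + 0 from the CH(+) atom = 12.
12 is a 4n count (n = 3), so the planar conjugated ring is antiaromatic.

Antiaromatic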